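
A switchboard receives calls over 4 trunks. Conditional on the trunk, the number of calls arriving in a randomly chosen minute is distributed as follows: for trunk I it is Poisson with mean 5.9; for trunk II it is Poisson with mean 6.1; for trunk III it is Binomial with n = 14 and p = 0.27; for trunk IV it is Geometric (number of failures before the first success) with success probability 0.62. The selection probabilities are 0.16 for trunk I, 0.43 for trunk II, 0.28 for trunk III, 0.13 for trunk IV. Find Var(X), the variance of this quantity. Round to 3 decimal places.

Per component, I: μ=5.9, E[X²]=40.71; II: μ=6.1, E[X²]=43.31; III: μ=3.78, E[X²]=17.0478; IV: μ=0.612903, E[X²]=1.3642.
E[X] = 0.16·5.9 + 0.43·6.1 + 0.28·3.78 + 0.13·0.612903 = 4.70508.
E[X²] = 0.16·40.71 + 0.43·43.31 + 0.28·17.0478 + 0.13·1.3642 = 30.0876.
Var(X) = E[X²] − (E[X])² = 30.0876 − 22.1378 = 7.94988.

7.950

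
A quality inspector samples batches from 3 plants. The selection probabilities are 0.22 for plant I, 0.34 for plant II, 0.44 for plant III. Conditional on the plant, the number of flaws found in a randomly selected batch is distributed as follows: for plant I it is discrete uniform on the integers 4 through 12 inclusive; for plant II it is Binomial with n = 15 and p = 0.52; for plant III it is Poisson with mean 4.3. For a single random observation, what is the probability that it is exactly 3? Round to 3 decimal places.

0.082

Conditional on each plant, P(X = 3): I: 0; II: 0.0095701; III: 0.179799.
By total probability, P(X = 3) = 0.22·0 + 0.34·0.0095701 + 0.44·0.179799 = 0.0823655.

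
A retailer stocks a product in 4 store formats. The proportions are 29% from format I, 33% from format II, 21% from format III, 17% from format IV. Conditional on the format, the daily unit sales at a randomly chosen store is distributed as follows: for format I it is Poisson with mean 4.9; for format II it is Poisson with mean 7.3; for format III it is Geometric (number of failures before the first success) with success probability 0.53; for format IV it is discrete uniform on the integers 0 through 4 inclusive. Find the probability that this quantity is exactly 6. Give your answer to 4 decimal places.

Conditional on each format, P(X = 6): I: 0.143153; II: 0.141989; III: 0.00571298; IV: 0.
By total probability, P(X = 6) = 0.29·0.143153 + 0.33·0.141989 + 0.21·0.00571298 + 0.17·0 = 0.0895705.

0.0896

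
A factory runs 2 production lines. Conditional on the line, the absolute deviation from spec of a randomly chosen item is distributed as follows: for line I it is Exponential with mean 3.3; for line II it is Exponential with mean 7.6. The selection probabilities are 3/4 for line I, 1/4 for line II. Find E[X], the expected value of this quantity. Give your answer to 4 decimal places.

Component means — I: 3.3; II: 7.6.
E[X] = 0.75·3.3 + 0.25·7.6 = 4.375.

4.3750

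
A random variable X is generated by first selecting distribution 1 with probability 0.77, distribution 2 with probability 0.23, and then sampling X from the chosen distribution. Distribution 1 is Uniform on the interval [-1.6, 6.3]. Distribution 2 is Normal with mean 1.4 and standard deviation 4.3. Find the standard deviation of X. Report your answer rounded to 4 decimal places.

2.9012

Per component, 1: μ=2.35, E[X²]=10.7233; 2: μ=1.4, E[X²]=20.45.
E[X] = 0.77·2.35 + 0.23·1.4 = 2.1315.
E[X²] = 0.77·10.7233 + 0.23·20.45 = 12.9605.
Var(X) = E[X²] − (E[X])² = 12.9605 − 4.54329 = 8.41717.
SD(X) = √8.41717 = 2.90124.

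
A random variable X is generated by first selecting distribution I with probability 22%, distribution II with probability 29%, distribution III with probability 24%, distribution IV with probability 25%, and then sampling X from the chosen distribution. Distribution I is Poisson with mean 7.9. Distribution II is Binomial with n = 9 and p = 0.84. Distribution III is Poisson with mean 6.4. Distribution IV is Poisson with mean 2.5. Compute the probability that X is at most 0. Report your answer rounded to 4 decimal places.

0.0210

Conditional on each component, P(X ≤ 0): I: 0.000370744; II: 6.87195e-08; III: 0.00166156; IV: 0.082085.
By total probability, P(X ≤ 0) = 0.22·0.000370744 + 0.29·6.87195e-08 + 0.24·0.00166156 + 0.25·0.082085 = 0.0210016.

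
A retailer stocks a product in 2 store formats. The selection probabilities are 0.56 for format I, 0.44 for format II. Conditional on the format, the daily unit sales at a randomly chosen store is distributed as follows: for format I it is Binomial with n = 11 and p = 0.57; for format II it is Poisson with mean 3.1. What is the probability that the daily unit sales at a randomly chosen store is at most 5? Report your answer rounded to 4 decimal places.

Conditional on each format, P(X ≤ 5): I: 0.316554; II: 0.905666.
By total probability, P(X ≤ 5) = 0.56·0.316554 + 0.44·0.905666 = 0.575764.

0.5758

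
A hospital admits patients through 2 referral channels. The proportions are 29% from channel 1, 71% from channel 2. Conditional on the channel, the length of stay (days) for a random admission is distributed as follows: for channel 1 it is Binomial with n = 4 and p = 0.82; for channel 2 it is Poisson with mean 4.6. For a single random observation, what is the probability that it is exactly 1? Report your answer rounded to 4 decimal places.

Conditional on each channel, P(X = 1): 1: 0.019129; 2: 0.0462384.
By total probability, P(X = 1) = 0.29·0.019129 + 0.71·0.0462384 = 0.0383767.

0.0384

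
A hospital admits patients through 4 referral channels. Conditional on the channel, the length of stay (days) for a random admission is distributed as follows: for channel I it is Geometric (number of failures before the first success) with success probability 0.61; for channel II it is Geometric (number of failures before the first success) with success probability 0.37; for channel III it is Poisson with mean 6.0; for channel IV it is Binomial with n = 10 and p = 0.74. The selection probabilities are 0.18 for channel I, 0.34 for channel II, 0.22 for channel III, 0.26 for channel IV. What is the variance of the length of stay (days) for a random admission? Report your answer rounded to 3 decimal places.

Per component, I: μ=0.639344, E[X²]=1.45687; II: μ=1.7027, E[X²]=7.5011; III: μ=6, E[X²]=42; IV: μ=7.4, E[X²]=56.684.
E[X] = 0.18·0.639344 + 0.34·1.7027 + 0.22·6 + 0.26·7.4 = 3.938.
E[X²] = 0.18·1.45687 + 0.34·7.5011 + 0.22·42 + 0.26·56.684 = 26.7904.
Var(X) = E[X²] − (E[X])² = 26.7904 − 15.5079 = 11.2826.

11.283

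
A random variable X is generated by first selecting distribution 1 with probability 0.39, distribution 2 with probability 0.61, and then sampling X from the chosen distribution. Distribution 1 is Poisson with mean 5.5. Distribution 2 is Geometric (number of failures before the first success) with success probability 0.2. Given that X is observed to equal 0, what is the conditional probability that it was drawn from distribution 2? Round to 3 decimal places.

0.987

Likelihoods P(X=0 | ·): 1: 0.00408677; 2: 0.2.
Posterior ∝ prior × likelihood. Numerator for 2: 0.61·0.2 = 0.122.
Normalizing constant: 0.39·0.00408677 + 0.61·0.2 = 0.123594.
P(2 | observation) = 0.122 / 0.123594 = 0.987104.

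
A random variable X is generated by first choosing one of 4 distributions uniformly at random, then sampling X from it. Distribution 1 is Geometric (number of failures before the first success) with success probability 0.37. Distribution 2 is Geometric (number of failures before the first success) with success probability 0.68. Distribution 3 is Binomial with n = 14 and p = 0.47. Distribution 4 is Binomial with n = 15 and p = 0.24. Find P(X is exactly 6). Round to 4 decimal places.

Conditional on each component, P(X = 6): 1: 0.0231337; 2: 0.000730144; 3: 0.201535; 4: 0.0809084.
By total probability, P(X = 6) = 0.25·0.0231337 + 0.25·0.000730144 + 0.25·0.201535 + 0.25·0.0809084 = 0.0765767.

0.0766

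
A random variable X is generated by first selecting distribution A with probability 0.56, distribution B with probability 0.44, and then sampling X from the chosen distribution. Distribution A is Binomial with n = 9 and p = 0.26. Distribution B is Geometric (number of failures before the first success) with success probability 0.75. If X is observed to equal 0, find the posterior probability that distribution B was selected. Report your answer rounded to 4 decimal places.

Likelihoods P(X=0 | ·): A: 0.0665404; B: 0.75.
Posterior ∝ prior × likelihood. Numerator for B: 0.44·0.75 = 0.33.
Normalizing constant: 0.56·0.0665404 + 0.44·0.75 = 0.367263.
P(B | observation) = 0.33 / 0.367263 = 0.89854.

0.8985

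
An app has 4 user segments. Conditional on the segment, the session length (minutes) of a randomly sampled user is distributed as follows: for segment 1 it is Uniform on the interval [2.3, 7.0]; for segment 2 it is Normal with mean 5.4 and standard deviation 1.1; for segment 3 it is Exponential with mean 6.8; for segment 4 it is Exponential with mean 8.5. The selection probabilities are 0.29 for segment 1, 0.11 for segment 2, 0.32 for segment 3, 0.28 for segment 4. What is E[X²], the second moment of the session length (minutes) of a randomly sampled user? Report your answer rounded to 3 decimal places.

80.199

For each component E[X²] = Var + (mean)², giving 1: 23.4633; 2: 30.37; 3: 92.48; 4: 144.5.
Overall E[X²] = 0.29·23.4633 + 0.11·30.37 + 0.32·92.48 + 0.28·144.5 = 80.1987.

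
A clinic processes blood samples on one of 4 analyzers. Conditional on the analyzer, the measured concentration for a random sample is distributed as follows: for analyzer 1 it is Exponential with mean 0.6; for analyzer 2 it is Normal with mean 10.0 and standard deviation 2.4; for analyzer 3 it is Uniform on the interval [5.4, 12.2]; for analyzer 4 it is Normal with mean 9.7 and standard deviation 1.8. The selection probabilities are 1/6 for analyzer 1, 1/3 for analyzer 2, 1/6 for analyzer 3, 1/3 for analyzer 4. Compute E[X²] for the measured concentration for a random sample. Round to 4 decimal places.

81.3656

For each component E[X²] = Var + (mean)², giving 1: 0.72; 2: 105.76; 3: 81.2933; 4: 97.33.
Overall E[X²] = 0.166667·0.72 + 0.333333·105.76 + 0.166667·81.2933 + 0.333333·97.33 = 81.3656.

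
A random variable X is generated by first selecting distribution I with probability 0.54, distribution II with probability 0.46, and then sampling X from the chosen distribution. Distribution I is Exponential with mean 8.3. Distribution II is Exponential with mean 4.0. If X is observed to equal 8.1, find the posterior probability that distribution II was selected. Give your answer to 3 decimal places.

Likelihoods f(8.1 | ·): I: 0.0454038; II: 0.0329985.
Posterior ∝ prior × likelihood. Numerator for II: 0.46·0.0329985 = 0.0151793.
Normalizing constant: 0.54·0.0454038 + 0.46·0.0329985 = 0.0396974.
P(II | observation) = 0.0151793 / 0.0396974 = 0.382375.

0.382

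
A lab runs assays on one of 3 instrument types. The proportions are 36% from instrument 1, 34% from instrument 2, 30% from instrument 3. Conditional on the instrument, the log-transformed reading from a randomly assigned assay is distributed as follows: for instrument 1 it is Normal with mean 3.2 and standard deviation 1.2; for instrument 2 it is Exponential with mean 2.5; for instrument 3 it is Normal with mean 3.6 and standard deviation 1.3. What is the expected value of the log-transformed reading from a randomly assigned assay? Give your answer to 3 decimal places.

Component means — 1: 3.2; 2: 2.5; 3: 3.6.
E[X] = 0.36·3.2 + 0.34·2.5 + 0.3·3.6 = 3.082.

3.082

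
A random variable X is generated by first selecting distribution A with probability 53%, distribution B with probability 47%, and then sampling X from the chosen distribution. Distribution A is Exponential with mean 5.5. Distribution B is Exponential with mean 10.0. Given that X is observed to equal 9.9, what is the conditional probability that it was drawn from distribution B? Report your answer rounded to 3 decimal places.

Likelihoods f(9.9 | ·): A: 0.0300543; B: 0.0371577.
Posterior ∝ prior × likelihood. Numerator for B: 0.47·0.0371577 = 0.0174641.
Normalizing constant: 0.53·0.0300543 + 0.47·0.0371577 = 0.0333929.
P(B | observation) = 0.0174641 / 0.0333929 = 0.522988.

0.523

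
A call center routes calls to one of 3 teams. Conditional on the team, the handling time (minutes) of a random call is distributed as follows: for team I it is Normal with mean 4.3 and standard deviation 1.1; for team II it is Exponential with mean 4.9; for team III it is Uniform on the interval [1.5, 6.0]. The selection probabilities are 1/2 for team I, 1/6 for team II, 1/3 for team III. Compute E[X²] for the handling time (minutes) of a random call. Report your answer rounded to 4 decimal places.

23.1033

For each component E[X²] = Var + (mean)², giving I: 19.7; II: 48.02; III: 15.75.
Overall E[X²] = 0.5·19.7 + 0.166667·48.02 + 0.333333·15.75 = 23.1033.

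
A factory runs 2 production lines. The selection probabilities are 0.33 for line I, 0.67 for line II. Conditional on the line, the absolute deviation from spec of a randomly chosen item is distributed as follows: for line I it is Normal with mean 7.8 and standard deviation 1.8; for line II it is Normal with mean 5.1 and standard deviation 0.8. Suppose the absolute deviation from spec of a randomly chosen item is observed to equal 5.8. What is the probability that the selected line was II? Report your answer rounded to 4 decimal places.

Likelihoods f(5.8 | ·): I: 0.119551; II: 0.340069.
Posterior ∝ prior × likelihood. Numerator for II: 0.67·0.340069 = 0.227846.
Normalizing constant: 0.33·0.119551 + 0.67·0.340069 = 0.267298.
P(II | observation) = 0.227846 / 0.267298 = 0.852405.

0.8524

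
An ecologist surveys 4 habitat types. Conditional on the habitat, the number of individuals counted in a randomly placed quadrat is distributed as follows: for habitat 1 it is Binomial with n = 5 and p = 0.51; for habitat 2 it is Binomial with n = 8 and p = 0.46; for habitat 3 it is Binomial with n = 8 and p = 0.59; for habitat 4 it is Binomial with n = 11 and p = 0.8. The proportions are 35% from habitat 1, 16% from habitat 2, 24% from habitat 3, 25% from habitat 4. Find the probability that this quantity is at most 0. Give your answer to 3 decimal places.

Conditional on each habitat, P(X ≤ 0): 1: 0.0282475; 2: 0.0072302; 3: 0.000798493; 4: 2.048e-08.
By total probability, P(X ≤ 0) = 0.35·0.0282475 + 0.16·0.0072302 + 0.24·0.000798493 + 0.25·2.048e-08 = 0.0112351.

0.011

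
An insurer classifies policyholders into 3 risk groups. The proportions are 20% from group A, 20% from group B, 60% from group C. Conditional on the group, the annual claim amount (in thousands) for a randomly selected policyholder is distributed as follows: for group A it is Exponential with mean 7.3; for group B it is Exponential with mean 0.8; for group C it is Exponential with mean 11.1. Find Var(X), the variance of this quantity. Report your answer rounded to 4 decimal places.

100.8656

Per component, A: μ=7.3, E[X²]=106.58; B: μ=0.8, E[X²]=1.28; C: μ=11.1, E[X²]=246.42.
E[X] = 0.2·7.3 + 0.2·0.8 + 0.6·11.1 = 8.28.
E[X²] = 0.2·106.58 + 0.2·1.28 + 0.6·246.42 = 169.424.
Var(X) = E[X²] − (E[X])² = 169.424 − 68.5584 = 100.866.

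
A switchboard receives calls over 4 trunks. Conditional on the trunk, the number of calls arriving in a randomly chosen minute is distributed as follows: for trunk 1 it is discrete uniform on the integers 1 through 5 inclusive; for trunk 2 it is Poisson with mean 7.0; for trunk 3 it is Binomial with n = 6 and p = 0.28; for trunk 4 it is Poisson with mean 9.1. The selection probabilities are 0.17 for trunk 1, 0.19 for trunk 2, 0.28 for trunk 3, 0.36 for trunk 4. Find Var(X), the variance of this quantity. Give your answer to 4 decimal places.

15.5187

Per component, 1: μ=3, E[X²]=11; 2: μ=7, E[X²]=56; 3: μ=1.68, E[X²]=4.032; 4: μ=9.1, E[X²]=91.91.
E[X] = 0.17·3 + 0.19·7 + 0.28·1.68 + 0.36·9.1 = 5.5864.
E[X²] = 0.17·11 + 0.19·56 + 0.28·4.032 + 0.36·91.91 = 46.7266.
Var(X) = E[X²] − (E[X])² = 46.7266 − 31.2079 = 15.5187.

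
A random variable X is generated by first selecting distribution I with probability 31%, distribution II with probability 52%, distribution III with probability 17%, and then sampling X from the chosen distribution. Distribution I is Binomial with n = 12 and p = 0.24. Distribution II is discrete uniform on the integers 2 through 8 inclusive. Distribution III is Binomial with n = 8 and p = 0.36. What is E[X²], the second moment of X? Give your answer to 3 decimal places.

20.053

For each component E[X²] = Var + (mean)², giving I: 10.4832; II: 29; III: 10.1376.
Overall E[X²] = 0.31·10.4832 + 0.52·29 + 0.17·10.1376 = 20.0532.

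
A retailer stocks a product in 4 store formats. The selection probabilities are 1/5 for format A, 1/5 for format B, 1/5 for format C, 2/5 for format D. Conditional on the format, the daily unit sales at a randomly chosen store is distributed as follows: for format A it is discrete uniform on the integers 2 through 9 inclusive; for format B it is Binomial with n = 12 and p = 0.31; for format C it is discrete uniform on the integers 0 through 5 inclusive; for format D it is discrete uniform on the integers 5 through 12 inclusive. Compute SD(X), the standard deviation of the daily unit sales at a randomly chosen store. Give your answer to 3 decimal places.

Per component, A: μ=5.5, E[X²]=35.5; B: μ=3.72, E[X²]=16.4052; C: μ=2.5, E[X²]=9.16667; D: μ=8.5, E[X²]=77.5.
E[X] = 0.2·5.5 + 0.2·3.72 + 0.2·2.5 + 0.4·8.5 = 5.744.
E[X²] = 0.2·35.5 + 0.2·16.4052 + 0.2·9.16667 + 0.4·77.5 = 43.2144.
Var(X) = E[X²] − (E[X])² = 43.2144 − 32.9935 = 10.2208.
SD(X) = √10.2208 = 3.197.

3.197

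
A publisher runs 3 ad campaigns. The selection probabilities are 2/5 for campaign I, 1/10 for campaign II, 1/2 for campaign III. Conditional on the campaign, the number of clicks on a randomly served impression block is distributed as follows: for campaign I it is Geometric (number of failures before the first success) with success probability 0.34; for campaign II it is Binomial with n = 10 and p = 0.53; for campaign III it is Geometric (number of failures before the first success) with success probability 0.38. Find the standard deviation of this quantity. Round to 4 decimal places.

Per component, I: μ=1.94118, E[X²]=9.47751; II: μ=5.3, E[X²]=30.581; III: μ=1.63158, E[X²]=6.95568.
E[X] = 0.4·1.94118 + 0.1·5.3 + 0.5·1.63158 = 2.12226.
E[X²] = 0.4·9.47751 + 0.1·30.581 + 0.5·6.95568 = 10.3269.
Var(X) = E[X²] − (E[X])² = 10.3269 − 4.50399 = 5.82296.
SD(X) = √5.82296 = 2.41308.

2.4131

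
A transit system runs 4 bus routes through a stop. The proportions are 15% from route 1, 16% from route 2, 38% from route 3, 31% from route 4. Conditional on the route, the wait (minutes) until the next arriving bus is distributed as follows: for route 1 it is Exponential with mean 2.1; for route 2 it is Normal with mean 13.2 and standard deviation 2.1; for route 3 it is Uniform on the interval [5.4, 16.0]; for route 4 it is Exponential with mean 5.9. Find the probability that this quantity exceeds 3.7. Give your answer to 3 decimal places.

0.731

Conditional on each route, P(X > 3.7): 1: 0.171717; 2: 0.999997; 3: 1; 4: 0.534129.
By total probability, P(X > 3.7) = 0.15·0.171717 + 0.16·0.999997 + 0.38·1 + 0.31·0.534129 = 0.731337.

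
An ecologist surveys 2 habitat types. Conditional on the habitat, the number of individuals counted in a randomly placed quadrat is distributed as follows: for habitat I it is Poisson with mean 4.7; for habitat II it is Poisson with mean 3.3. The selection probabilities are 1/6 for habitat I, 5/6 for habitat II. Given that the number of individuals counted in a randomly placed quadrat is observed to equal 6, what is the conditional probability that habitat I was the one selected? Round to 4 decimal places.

Likelihoods P(X=6 | ·): I: 0.136167; II: 0.0661575.
Posterior ∝ prior × likelihood. Numerator for I: 0.166667·0.136167 = 0.0226944.
Normalizing constant: 0.166667·0.136167 + 0.833333·0.0661575 = 0.0778257.
P(I | observation) = 0.0226944 / 0.0778257 = 0.291606.

0.2916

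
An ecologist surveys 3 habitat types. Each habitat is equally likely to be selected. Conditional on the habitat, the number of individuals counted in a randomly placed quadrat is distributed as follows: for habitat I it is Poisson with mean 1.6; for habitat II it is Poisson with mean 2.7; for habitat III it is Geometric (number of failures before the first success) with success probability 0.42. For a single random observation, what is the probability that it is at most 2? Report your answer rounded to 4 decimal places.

0.6940

Conditional on each habitat, P(X ≤ 2): I: 0.783358; II: 0.493624; III: 0.804888.
By total probability, P(X ≤ 2) = 0.333333·0.783358 + 0.333333·0.493624 + 0.333333·0.804888 = 0.693957.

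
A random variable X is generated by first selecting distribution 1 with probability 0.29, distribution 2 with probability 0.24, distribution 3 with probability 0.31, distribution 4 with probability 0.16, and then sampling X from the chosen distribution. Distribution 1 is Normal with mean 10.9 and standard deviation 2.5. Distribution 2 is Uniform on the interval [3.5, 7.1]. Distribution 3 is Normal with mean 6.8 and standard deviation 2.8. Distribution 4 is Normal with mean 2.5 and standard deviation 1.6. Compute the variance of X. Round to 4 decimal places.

Per component, 1: μ=10.9, E[X²]=125.06; 2: μ=5.3, E[X²]=29.17; 3: μ=6.8, E[X²]=54.08; 4: μ=2.5, E[X²]=8.81.
E[X] = 0.29·10.9 + 0.24·5.3 + 0.31·6.8 + 0.16·2.5 = 6.941.
E[X²] = 0.29·125.06 + 0.24·29.17 + 0.31·54.08 + 0.16·8.81 = 61.4426.
Var(X) = E[X²] − (E[X])² = 61.4426 − 48.1775 = 13.2651.

13.2651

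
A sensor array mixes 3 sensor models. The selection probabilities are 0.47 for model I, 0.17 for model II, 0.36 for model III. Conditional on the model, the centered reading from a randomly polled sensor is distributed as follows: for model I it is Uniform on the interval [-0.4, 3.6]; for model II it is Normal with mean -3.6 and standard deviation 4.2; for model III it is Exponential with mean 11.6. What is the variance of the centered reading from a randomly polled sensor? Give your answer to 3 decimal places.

Per component, I: μ=1.6, E[X²]=3.89333; II: μ=-3.6, E[X²]=30.6; III: μ=11.6, E[X²]=269.12.
E[X] = 0.47·1.6 + 0.17·-3.6 + 0.36·11.6 = 4.316.
E[X²] = 0.47·3.89333 + 0.17·30.6 + 0.36·269.12 = 103.915.
Var(X) = E[X²] − (E[X])² = 103.915 − 18.6279 = 85.2872.

85.287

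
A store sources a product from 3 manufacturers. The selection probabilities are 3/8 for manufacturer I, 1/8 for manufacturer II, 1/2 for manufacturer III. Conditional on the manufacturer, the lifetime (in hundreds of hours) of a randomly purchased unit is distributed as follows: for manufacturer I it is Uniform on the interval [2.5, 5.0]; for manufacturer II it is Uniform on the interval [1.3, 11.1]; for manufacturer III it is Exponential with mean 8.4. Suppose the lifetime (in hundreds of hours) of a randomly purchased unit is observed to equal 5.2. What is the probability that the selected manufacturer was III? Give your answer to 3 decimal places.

0.715

Likelihoods f(5.2 | ·): I: 0; II: 0.102041; III: 0.064102.
Posterior ∝ prior × likelihood. Numerator for III: 0.5·0.064102 = 0.032051.
Normalizing constant: 0.375·0 + 0.125·0.102041 + 0.5·0.064102 = 0.0448061.
P(III | observation) = 0.032051 / 0.0448061 = 0.715327.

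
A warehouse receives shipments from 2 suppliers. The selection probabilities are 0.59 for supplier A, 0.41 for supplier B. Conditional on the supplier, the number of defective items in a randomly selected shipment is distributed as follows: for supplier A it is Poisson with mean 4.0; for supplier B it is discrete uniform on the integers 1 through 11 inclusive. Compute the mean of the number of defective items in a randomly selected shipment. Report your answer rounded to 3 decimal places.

4.820

Component means — A: 4; B: 6.
E[X] = 0.59·4 + 0.41·6 = 4.82.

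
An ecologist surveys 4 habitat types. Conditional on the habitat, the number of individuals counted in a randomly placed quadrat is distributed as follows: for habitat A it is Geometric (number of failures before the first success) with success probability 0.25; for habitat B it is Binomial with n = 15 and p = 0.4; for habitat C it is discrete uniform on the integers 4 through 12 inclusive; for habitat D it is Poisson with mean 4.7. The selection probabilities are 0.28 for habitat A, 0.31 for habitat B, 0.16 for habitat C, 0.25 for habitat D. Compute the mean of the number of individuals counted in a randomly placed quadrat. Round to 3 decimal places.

5.155

Component means — A: 3; B: 6; C: 8; D: 4.7.
E[X] = 0.28·3 + 0.31·6 + 0.16·8 + 0.25·4.7 = 5.155.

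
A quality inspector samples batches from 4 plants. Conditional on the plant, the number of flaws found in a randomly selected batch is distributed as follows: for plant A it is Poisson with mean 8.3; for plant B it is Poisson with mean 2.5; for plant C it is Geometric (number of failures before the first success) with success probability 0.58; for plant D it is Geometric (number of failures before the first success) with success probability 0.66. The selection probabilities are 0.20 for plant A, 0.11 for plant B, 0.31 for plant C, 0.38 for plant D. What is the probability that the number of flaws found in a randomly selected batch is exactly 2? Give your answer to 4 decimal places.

Conditional on each plant, P(X = 2): A: 0.00856016; B: 0.256516; C: 0.102312; D: 0.076296.
By total probability, P(X = 2) = 0.2·0.00856016 + 0.11·0.256516 + 0.31·0.102312 + 0.38·0.076296 = 0.090638.

0.0906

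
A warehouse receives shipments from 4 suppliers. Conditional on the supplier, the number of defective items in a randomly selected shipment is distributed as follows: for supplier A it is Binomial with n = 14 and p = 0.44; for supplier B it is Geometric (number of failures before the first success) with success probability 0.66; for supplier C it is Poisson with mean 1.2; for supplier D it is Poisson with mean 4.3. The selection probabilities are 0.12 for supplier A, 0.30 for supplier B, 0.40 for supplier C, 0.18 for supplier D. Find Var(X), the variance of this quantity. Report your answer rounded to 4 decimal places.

Per component, A: μ=6.16, E[X²]=41.3952; B: μ=0.515152, E[X²]=1.04591; C: μ=1.2, E[X²]=2.64; D: μ=4.3, E[X²]=22.79.
E[X] = 0.12·6.16 + 0.3·0.515152 + 0.4·1.2 + 0.18·4.3 = 2.14775.
E[X²] = 0.12·41.3952 + 0.3·1.04591 + 0.4·2.64 + 0.18·22.79 = 10.4394.
Var(X) = E[X²] − (E[X])² = 10.4394 − 4.61281 = 5.82659.

5.8266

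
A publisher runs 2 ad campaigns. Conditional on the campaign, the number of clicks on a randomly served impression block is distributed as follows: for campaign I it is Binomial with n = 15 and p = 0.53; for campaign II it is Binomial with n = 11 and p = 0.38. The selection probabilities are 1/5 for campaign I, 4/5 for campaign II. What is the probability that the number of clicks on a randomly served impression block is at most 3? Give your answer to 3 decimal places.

0.278

Conditional on each campaign, P(X ≤ 3): I: 0.00969751; II: 0.34548.
By total probability, P(X ≤ 3) = 0.2·0.00969751 + 0.8·0.34548 = 0.278324.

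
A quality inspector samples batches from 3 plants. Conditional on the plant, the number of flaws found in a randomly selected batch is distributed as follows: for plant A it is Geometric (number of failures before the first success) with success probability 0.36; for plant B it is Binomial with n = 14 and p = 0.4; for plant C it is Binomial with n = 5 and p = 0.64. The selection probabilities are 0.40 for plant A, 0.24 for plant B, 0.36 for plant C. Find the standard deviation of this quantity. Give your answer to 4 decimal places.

2.3212

Per component, A: μ=1.77778, E[X²]=8.09877; B: μ=5.6, E[X²]=34.72; C: μ=3.2, E[X²]=11.392.
E[X] = 0.4·1.77778 + 0.24·5.6 + 0.36·3.2 = 3.20711.
E[X²] = 0.4·8.09877 + 0.24·34.72 + 0.36·11.392 = 15.6734.
Var(X) = E[X²] − (E[X])² = 15.6734 − 10.2856 = 5.38786.
SD(X) = √5.38786 = 2.32118.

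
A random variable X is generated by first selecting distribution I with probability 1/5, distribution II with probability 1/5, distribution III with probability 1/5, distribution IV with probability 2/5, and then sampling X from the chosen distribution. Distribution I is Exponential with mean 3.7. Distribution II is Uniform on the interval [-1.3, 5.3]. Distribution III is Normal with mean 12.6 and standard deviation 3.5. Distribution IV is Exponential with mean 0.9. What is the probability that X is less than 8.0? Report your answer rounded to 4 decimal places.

Conditional on each component, P(X < 8.0): I: 0.884924; II: 1; III: 0.094375; IV: 0.999862.
By total probability, P(X < 8.0) = 0.2·0.884924 + 0.2·1 + 0.2·0.094375 + 0.4·0.999862 = 0.795805.

0.7958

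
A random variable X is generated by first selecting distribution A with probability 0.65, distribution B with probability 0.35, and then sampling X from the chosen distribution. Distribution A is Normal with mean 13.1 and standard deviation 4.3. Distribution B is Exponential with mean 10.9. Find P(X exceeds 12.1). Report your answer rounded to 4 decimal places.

Conditional on each component, P(X > 12.1): A: 0.591948; B: 0.329529.
By total probability, P(X > 12.1) = 0.65·0.591948 + 0.35·0.329529 = 0.500101.

0.5001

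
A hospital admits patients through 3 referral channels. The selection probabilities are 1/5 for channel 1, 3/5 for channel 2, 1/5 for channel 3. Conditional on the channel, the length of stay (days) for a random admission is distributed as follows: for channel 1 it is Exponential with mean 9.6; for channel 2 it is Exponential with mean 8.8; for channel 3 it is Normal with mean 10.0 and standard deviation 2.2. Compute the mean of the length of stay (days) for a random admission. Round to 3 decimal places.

9.200

Component means — 1: 9.6; 2: 8.8; 3: 10.
E[X] = 0.2·9.6 + 0.6·8.8 + 0.2·10 = 9.2.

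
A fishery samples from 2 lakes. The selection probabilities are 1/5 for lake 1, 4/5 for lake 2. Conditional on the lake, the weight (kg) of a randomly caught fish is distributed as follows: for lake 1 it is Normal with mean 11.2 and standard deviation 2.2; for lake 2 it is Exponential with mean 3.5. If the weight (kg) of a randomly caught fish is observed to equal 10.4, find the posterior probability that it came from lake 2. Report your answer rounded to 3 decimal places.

0.256

Likelihoods f(10.4 | ·): 1: 0.169736; 2: 0.0146372.
Posterior ∝ prior × likelihood. Numerator for 2: 0.8·0.0146372 = 0.0117097.
Normalizing constant: 0.2·0.169736 + 0.8·0.0146372 = 0.0456569.
P(2 | observation) = 0.0117097 / 0.0456569 = 0.256472.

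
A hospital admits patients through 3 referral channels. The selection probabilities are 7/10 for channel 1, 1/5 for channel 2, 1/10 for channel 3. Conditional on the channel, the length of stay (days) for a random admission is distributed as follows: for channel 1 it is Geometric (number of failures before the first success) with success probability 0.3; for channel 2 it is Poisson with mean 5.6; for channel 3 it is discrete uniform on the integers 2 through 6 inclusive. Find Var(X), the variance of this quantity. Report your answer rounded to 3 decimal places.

8.504

Per component, 1: μ=2.33333, E[X²]=13.2222; 2: μ=5.6, E[X²]=36.96; 3: μ=4, E[X²]=18.
E[X] = 0.7·2.33333 + 0.2·5.6 + 0.1·4 = 3.15333.
E[X²] = 0.7·13.2222 + 0.2·36.96 + 0.1·18 = 18.4476.
Var(X) = E[X²] − (E[X])² = 18.4476 − 9.94351 = 8.50404.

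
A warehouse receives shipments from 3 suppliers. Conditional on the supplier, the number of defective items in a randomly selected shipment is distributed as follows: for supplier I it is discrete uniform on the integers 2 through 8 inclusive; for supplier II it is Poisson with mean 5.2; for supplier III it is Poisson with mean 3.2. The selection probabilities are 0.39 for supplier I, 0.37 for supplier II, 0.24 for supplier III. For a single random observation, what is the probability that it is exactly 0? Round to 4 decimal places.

Conditional on each supplier, P(X = 0): I: 0; II: 0.00551656; III: 0.0407622.
By total probability, P(X = 0) = 0.39·0 + 0.37·0.00551656 + 0.24·0.0407622 = 0.0118241.

0.0118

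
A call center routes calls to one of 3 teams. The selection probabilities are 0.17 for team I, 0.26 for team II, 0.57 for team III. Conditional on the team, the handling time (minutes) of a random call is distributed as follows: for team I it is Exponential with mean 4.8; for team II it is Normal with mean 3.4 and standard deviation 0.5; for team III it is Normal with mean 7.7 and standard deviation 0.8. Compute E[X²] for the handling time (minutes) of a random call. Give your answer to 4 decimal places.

45.0643

For each component E[X²] = Var + (mean)², giving I: 46.08; II: 11.81; III: 59.93.
Overall E[X²] = 0.17·46.08 + 0.26·11.81 + 0.57·59.93 = 45.0643.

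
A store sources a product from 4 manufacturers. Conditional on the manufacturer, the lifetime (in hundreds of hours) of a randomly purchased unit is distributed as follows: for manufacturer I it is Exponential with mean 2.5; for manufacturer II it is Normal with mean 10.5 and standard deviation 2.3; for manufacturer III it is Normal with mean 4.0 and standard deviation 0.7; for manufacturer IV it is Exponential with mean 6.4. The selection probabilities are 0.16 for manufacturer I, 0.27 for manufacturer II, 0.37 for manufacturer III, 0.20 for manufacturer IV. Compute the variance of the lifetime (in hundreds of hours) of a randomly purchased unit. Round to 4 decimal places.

19.7411

Per component, I: μ=2.5, E[X²]=12.5; II: μ=10.5, E[X²]=115.54; III: μ=4, E[X²]=16.49; IV: μ=6.4, E[X²]=81.92.
E[X] = 0.16·2.5 + 0.27·10.5 + 0.37·4 + 0.2·6.4 = 5.995.
E[X²] = 0.16·12.5 + 0.27·115.54 + 0.37·16.49 + 0.2·81.92 = 55.6811.
Var(X) = E[X²] − (E[X])² = 55.6811 − 35.94 = 19.7411.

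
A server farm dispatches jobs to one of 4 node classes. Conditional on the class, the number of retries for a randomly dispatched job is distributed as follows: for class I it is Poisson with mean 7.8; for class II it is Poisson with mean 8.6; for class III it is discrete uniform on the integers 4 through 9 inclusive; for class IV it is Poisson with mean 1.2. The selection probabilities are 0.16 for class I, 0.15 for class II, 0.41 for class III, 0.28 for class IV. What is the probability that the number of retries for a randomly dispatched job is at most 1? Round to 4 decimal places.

Conditional on each class, P(X ≤ 1): I: 0.00360567; II: 0.00176742; III: 0; IV: 0.662627.
By total probability, P(X ≤ 1) = 0.16·0.00360567 + 0.15·0.00176742 + 0.41·0 + 0.28·0.662627 = 0.186378.

0.1864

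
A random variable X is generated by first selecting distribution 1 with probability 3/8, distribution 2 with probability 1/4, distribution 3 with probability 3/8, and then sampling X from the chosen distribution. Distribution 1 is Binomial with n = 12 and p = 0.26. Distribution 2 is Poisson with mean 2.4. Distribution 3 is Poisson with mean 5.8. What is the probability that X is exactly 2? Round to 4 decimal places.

Conditional on each component, P(X = 2): 1: 0.219689; 2: 0.261268; 3: 0.0509235.
By total probability, P(X = 2) = 0.375·0.219689 + 0.25·0.261268 + 0.375·0.0509235 = 0.166797.

0.1668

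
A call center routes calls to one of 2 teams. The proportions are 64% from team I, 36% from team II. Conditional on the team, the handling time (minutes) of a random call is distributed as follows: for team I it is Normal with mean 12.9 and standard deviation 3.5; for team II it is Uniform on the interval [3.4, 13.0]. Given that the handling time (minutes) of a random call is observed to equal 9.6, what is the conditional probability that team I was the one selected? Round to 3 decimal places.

Likelihoods f(9.6 | ·): I: 0.0730807; II: 0.104167.
Posterior ∝ prior × likelihood. Numerator for I: 0.64·0.0730807 = 0.0467716.
Normalizing constant: 0.64·0.0730807 + 0.36·0.104167 = 0.0842716.
P(I | observation) = 0.0467716 / 0.0842716 = 0.55501.

0.555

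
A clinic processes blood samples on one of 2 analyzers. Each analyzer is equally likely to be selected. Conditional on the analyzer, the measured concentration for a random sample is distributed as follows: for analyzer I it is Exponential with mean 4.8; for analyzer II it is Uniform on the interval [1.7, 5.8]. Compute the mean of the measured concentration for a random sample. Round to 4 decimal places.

4.2750

Component means — I: 4.8; II: 3.75.
E[X] = 0.5·4.8 + 0.5·3.75 = 4.275.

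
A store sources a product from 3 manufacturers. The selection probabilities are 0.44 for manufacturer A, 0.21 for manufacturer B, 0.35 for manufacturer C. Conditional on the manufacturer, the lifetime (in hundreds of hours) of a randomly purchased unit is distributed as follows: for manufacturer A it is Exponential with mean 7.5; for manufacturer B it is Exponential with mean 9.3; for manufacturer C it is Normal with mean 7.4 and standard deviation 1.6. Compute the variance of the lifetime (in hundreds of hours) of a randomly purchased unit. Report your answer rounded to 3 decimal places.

44.375

Per component, A: μ=7.5, E[X²]=112.5; B: μ=9.3, E[X²]=172.98; C: μ=7.4, E[X²]=57.32.
E[X] = 0.44·7.5 + 0.21·9.3 + 0.35·7.4 = 7.843.
E[X²] = 0.44·112.5 + 0.21·172.98 + 0.35·57.32 = 105.888.
Var(X) = E[X²] − (E[X])² = 105.888 − 61.5126 = 44.3752.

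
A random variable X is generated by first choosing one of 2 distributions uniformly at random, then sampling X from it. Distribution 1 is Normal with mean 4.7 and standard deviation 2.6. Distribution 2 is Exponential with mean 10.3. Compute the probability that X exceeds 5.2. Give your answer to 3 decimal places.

0.514

Conditional on each component, P(X > 5.2): 1: 0.423751; 2: 0.603593.
By total probability, P(X > 5.2) = 0.5·0.423751 + 0.5·0.603593 = 0.513672.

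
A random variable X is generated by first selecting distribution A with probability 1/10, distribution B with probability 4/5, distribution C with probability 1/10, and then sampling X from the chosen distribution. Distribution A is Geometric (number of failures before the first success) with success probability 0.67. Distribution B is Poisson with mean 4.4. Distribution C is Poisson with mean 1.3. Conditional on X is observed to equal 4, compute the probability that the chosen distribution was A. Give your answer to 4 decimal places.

Likelihoods P(X=4 | ·): A: 0.00794567; B: 0.191736; C: 0.0324324.
Posterior ∝ prior × likelihood. Numerator for A: 0.1·0.00794567 = 0.000794567.
Normalizing constant: 0.1·0.00794567 + 0.8·0.191736 + 0.1·0.0324324 = 0.157427.
P(A | observation) = 0.000794567 / 0.157427 = 0.00504722.

0.0050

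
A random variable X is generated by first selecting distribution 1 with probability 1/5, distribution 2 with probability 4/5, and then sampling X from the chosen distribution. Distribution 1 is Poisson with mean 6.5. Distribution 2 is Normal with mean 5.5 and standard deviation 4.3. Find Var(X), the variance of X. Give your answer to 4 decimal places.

16.2520

Per component, 1: μ=6.5, E[X²]=48.75; 2: μ=5.5, E[X²]=48.74.
E[X] = 0.2·6.5 + 0.8·5.5 = 5.7.
E[X²] = 0.2·48.75 + 0.8·48.74 = 48.742.
Var(X) = E[X²] − (E[X])² = 48.742 − 32.49 = 16.252.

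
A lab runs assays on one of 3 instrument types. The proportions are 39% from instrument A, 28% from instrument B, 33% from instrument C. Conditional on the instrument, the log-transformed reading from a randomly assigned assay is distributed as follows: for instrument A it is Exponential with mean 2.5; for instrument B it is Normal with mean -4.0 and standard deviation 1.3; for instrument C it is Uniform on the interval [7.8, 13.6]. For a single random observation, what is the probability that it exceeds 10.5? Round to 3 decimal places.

Conditional on each instrument, P(X > 10.5): A: 0.0149956; B: 0; C: 0.534483.
By total probability, P(X > 10.5) = 0.39·0.0149956 + 0.28·0 + 0.33·0.534483 = 0.182228.

0.182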